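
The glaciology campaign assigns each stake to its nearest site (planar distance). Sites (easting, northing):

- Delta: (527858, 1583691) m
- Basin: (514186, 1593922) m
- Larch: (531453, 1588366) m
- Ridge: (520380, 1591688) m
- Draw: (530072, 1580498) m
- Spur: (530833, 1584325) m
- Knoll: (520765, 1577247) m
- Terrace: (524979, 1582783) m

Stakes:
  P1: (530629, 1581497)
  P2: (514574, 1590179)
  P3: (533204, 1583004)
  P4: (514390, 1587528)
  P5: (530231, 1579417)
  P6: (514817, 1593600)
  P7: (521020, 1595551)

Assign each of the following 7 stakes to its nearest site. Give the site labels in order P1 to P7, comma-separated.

Draw, Basin, Spur, Basin, Draw, Basin, Ridge

P1 → Draw (d²=1308250.00)
P2 → Basin (d²=14160593.00)
P3 → Spur (d²=7366682.00)
P4 → Basin (d²=40924852.00)
P5 → Draw (d²=1193842.00)
P6 → Basin (d²=501845.00)
P7 → Ridge (d²=15332369.00)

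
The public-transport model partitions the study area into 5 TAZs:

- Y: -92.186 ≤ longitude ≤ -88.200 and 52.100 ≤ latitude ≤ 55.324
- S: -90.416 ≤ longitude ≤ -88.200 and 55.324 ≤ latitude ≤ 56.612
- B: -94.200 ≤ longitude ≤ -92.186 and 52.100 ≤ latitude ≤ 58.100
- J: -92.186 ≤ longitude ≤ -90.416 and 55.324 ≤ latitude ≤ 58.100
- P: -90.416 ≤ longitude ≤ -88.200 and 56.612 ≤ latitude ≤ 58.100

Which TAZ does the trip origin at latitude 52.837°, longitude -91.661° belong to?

Y

The point has longitude = -91.661 and latitude = 52.837.
Only Y satisfies -92.186 ≤ longitude ≤ -88.200 and 52.100 ≤ latitude ≤ 55.324.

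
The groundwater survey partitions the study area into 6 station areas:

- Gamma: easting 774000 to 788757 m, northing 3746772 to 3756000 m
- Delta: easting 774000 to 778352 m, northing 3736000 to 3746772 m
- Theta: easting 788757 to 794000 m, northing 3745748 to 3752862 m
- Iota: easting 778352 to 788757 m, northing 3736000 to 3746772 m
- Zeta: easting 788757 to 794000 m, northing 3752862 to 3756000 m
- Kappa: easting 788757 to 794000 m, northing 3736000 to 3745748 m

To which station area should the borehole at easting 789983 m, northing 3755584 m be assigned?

Zeta

The point has easting = 789983 and northing = 3755584.
Only Zeta satisfies 788757 ≤ easting ≤ 794000 and 3752862 ≤ northing ≤ 3756000.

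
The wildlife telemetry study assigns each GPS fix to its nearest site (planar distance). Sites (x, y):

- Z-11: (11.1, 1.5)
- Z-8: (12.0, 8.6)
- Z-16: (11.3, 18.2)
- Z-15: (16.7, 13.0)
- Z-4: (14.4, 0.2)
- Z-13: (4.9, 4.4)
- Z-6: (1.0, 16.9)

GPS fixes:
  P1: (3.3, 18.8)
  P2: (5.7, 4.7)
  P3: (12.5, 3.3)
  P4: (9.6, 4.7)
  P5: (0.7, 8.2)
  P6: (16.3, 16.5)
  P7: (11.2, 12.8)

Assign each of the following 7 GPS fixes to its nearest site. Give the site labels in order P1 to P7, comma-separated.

P1 → Z-6 (d²=8.90)
P2 → Z-13 (d²=0.73)
P3 → Z-11 (d²=5.20)
P4 → Z-11 (d²=12.49)
P5 → Z-13 (d²=32.08)
P6 → Z-15 (d²=12.41)
P7 → Z-8 (d²=18.28)

Z-6, Z-13, Z-11, Z-11, Z-13, Z-15, Z-8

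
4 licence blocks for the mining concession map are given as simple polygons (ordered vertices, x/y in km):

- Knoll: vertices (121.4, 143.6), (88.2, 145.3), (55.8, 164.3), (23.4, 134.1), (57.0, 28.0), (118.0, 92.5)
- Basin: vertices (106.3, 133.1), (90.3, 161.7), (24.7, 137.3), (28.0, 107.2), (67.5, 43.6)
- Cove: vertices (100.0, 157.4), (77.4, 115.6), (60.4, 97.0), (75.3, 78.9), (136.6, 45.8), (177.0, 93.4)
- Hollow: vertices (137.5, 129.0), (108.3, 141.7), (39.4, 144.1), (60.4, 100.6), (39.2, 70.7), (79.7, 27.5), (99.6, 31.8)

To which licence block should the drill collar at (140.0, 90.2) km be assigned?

Cast a ray rightward from (140.0, 90.2). For each polygon, the edges (by vertex number in listed order) whose endpoints lie on opposite sides of y = 90.2, where each meets that height, and whether that is right or left of the point:
Knoll: 4–5 at x≈37.30 (left), 5–6 at x≈115.82 (left) → 0 crossings.
Basin: 4–5 at x≈38.56 (left), 5–1 at x≈87.70 (left) → 0 crossings.
Cove: 3–4 at x≈66.00 (left), 5–6 at x≈174.28 (right) → 1 crossing.
Hollow: 4–5 at x≈53.03 (left), 7–1 at x≈122.37 (left) → 0 crossings.
Only Cove has an odd count, so the point is inside Cove.

Cove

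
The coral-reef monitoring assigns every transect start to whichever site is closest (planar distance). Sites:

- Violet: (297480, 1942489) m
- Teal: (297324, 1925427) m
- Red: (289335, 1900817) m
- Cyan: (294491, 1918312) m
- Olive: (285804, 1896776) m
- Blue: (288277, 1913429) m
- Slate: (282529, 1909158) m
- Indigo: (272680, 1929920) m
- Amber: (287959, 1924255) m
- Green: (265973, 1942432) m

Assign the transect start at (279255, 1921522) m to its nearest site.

Amber

Squared distances to each site:
Violet: 771765714.000; Teal: 341737786.000; Red: 530303425.000; Cyan: 242439796.000; Olive: 655253917.000; Blue: 146893133.000; Slate: 163587572.000; Indigo: 113757029.000; Amber: 83228905.000; Green: 613639624.000.
Minimum at Amber.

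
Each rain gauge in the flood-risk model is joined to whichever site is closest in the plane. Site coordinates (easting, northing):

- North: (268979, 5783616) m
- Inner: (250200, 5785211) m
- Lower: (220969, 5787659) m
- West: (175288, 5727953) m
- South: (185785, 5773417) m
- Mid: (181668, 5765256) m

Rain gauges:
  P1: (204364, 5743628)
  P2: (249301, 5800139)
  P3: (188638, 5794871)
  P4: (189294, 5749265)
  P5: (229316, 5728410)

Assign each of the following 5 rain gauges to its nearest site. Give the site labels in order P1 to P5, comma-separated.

P1 → Mid (d²=982878800.00)
P2 → Inner (d²=223653385.00)
P3 → South (d²=468413725.00)
P4 → Mid (d²=313867957.00)
P5 → West (d²=2919233633.00)

Mid, Inner, South, Mid, West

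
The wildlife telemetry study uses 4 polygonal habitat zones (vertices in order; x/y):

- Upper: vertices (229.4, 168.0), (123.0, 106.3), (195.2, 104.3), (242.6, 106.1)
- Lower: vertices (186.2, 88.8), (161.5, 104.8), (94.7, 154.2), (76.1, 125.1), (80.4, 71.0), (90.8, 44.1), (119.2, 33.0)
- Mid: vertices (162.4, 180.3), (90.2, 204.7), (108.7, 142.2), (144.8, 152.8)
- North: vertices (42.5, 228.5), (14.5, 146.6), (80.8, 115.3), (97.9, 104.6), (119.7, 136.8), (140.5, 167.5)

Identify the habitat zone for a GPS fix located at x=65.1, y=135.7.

North

Cast a ray rightward from (65.1, 135.7). For each polygon, the edges (by vertex number in listed order) whose endpoints lie on opposite sides of y = 135.7, where each meets that height, and whether that is right or left of the point:
Upper: 1–2 at x≈173.70 (right), 4–1 at x≈236.29 (right) → 2 crossings.
Lower: 2–3 at x≈119.72 (right), 3–4 at x≈82.88 (right) → 2 crossings.
Mid: no edge straddles that height → 0 crossings.
North: 2–3 at x≈37.59 (left), 4–5 at x≈118.96 (right) → 1 crossing.
Only North has an odd count, so the point is inside North.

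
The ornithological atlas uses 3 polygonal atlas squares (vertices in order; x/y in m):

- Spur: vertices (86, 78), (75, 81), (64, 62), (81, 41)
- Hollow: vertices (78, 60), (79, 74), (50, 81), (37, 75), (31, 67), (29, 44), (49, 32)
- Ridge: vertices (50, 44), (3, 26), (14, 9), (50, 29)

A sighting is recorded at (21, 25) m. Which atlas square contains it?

Cast a ray rightward from (21, 25). For each polygon, the edges (by vertex number in listed order) whose endpoints lie on opposite sides of y = 25, where each meets that height, and whether that is right or left of the point:
Spur: no edge straddles that height → 0 crossings.
Hollow: no edge straddles that height → 0 crossings.
Ridge: 2–3 at x≈3.6 (left), 3–4 at x≈42.8 (right) → 1 crossing.
Only Ridge has an odd count, so the point is inside Ridge.

Ridge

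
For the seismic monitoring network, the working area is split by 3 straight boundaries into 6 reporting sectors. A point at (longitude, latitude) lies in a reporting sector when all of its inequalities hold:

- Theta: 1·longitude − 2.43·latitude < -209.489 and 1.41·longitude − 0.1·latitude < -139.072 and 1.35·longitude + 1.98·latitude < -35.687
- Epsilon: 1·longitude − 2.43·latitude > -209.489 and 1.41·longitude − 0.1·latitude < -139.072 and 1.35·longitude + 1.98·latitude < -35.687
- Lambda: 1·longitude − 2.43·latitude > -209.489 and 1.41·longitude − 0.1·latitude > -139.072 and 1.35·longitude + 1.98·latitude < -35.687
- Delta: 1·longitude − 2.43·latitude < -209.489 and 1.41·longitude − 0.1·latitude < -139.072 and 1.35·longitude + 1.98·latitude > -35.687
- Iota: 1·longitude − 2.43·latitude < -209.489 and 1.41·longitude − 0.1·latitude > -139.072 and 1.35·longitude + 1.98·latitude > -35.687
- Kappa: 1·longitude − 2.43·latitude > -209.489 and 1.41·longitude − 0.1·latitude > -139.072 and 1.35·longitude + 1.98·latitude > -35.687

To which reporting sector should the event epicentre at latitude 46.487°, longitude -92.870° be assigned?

1·-92.870 − 2.43·46.487 = -205.833, which is > -209.489
1.41·-92.870 − 0.1·46.487 = -135.595, which is > -139.072
1.35·-92.870 + 1.98·46.487 = -33.330, which is > -35.687
This sign pattern matches Kappa.

Kappa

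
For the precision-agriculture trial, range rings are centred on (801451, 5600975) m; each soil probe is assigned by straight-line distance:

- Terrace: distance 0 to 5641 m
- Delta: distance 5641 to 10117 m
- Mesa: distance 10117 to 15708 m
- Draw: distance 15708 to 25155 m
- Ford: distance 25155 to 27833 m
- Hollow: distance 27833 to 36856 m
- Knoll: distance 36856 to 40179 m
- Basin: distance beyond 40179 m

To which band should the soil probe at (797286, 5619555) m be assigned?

Draw

Distance = √((797286−801451)² + (5619555−5600975)²) = √(17347225.000 + 345216400.000) = 19041.104 m.
15708 ≤ 19041.104 < 25155 → Draw.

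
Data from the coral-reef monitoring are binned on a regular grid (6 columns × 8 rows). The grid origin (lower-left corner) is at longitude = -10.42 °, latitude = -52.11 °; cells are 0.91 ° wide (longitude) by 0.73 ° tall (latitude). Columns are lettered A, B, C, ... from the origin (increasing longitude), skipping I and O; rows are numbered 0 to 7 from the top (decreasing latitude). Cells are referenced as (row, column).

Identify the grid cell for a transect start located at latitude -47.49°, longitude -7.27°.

(1, D)

Column index: ⌊(-7.27 − -10.42) / 0.91⌋ = ⌊3.462⌋ = 3 → column D
Row offset from origin: ⌊(-47.49 − -52.11) / 0.73⌋ = ⌊6.329⌋ = 6 → row 1 (counted from top)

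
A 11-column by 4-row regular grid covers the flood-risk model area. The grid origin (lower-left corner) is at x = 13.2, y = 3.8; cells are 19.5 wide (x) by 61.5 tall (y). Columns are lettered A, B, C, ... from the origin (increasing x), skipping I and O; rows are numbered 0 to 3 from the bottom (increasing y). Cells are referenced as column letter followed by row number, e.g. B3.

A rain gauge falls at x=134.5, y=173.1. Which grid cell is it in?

Column index: ⌊(134.5 − 13.2) / 19.5⌋ = ⌊6.221⌋ = 6 → column G
Row offset from origin: ⌊(173.1 − 3.8) / 61.5⌋ = ⌊2.753⌋ = 2 → row 2

G2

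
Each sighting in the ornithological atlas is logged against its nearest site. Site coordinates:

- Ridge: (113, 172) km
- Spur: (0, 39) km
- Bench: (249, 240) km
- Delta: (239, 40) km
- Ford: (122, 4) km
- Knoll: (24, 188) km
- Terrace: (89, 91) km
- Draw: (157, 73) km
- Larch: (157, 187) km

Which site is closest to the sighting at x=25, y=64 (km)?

Spur

Squared distances to each site:
Ridge: 19408.000; Spur: 1250.000; Bench: 81152.000; Delta: 46372.000; Ford: 13009.000; Knoll: 15377.000; Terrace: 4825.000; Draw: 17505.000; Larch: 32553.000.
Minimum at Spur.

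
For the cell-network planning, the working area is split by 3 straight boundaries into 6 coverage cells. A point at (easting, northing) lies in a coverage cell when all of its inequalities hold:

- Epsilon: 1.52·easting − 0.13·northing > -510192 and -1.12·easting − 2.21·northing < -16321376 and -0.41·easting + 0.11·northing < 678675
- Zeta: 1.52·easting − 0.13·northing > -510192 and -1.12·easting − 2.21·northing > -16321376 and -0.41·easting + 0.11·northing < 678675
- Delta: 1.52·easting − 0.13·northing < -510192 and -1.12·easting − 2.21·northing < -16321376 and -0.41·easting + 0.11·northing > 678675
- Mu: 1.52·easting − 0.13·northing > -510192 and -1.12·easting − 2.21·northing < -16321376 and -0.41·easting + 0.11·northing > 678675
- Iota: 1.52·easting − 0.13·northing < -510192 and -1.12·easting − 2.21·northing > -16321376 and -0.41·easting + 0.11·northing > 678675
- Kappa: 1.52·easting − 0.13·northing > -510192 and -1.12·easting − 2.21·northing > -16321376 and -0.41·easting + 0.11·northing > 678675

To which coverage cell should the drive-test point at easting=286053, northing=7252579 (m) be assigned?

1.52·286053 − 0.13·7252579 = -508034.710, which is > -510192
-1.12·286053 − 2.21·7252579 = -16348578.950, which is < -16321376
-0.41·286053 + 0.11·7252579 = 680501.960, which is > 678675
This sign pattern matches Mu.

Mu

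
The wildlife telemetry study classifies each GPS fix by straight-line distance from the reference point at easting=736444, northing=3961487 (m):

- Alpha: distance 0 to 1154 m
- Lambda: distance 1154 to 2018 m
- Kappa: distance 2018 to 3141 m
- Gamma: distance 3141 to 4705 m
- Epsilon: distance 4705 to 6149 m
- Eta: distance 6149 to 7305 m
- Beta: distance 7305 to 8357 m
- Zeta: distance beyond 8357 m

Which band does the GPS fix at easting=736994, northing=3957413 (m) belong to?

Gamma

Distance = √((736994−736444)² + (3957413−3961487)²) = √(302500.000 + 16597476.000) = 4110.958 m.
3141 ≤ 4110.958 < 4705 → Gamma.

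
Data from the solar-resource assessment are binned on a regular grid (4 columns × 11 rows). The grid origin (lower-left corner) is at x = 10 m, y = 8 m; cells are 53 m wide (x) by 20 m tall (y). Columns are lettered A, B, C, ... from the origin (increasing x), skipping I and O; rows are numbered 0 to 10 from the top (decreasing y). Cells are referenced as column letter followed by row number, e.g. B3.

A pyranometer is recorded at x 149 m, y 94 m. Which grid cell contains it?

C6

Column index: ⌊(149 − 10) / 53⌋ = ⌊2.623⌋ = 2 → column C
Row offset from origin: ⌊(94 − 8) / 20⌋ = ⌊4.300⌋ = 4 → row 6 (counted from top)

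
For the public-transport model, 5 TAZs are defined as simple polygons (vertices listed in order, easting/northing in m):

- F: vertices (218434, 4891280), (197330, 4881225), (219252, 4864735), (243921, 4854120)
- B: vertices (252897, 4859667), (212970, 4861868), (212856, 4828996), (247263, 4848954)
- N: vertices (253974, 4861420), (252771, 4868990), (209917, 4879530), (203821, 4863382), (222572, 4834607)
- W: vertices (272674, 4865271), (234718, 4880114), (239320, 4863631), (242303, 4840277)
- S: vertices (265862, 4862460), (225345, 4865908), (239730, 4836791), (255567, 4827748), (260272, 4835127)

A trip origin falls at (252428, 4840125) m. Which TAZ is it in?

Cast a ray rightward from (252428, 4840125). For each polygon, the edges (by vertex number in listed order) whose endpoints lie on opposite sides of northing = 4840125, where each meets that height, and whether that is right or left of the point:
F: no edge straddles that height → 0 crossings.
B: 2–3 at easting≈212894.6 (left), 3–4 at easting≈232042.1 (left) → 0 crossings.
N: 4–5 at easting≈218976.2 (left), 5–1 at easting≈229034.4 (left) → 0 crossings.
W: no edge straddles that height → 0 crossings.
S: 2–3 at easting≈238082.9 (left), 5–1 at easting≈261294.2 (right) → 1 crossing.
Only S has an odd count, so the point is inside S.

S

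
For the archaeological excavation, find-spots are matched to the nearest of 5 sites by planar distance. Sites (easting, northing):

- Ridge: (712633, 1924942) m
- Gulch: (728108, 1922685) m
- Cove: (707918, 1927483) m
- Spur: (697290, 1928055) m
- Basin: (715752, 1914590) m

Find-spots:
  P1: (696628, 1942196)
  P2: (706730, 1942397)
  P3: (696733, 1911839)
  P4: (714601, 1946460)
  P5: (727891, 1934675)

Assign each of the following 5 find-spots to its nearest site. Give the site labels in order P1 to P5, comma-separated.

Spur, Cove, Spur, Cove, Gulch

P1 → Spur (d²=200406125.00)
P2 → Cove (d²=223838740.00)
P3 → Spur (d²=263268905.00)
P4 → Cove (d²=404789018.00)
P5 → Gulch (d²=143807189.00)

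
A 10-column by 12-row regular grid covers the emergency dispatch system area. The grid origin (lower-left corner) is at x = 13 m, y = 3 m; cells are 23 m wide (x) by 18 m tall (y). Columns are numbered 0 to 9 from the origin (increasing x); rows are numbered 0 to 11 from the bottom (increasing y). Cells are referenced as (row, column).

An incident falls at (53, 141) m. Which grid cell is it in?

Column index: ⌊(53 − 13) / 23⌋ = ⌊1.739⌋ = 1
Row offset from origin: ⌊(141 − 3) / 18⌋ = ⌊7.667⌋ = 7 → row 7

(7, 1)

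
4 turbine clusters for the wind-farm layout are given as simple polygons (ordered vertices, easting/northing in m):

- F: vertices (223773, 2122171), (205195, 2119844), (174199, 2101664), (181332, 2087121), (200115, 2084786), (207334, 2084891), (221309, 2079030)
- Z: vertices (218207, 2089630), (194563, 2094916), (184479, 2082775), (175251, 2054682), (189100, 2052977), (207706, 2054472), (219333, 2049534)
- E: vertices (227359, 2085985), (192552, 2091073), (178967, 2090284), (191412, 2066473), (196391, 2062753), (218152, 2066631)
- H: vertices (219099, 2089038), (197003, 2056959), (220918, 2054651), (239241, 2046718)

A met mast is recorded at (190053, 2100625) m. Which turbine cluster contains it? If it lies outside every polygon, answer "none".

Cast a ray rightward from (190053, 2100625). For each polygon, the edges (by vertex number in listed order) whose endpoints lie on opposite sides of northing = 2100625, where each meets that height, and whether that is right or left of the point:
F: 3–4 at easting≈174708.6 (left), 7–1 at easting≈222542.4 (right) → 1 crossing.
Z: no edge straddles that height → 0 crossings.
E: no edge straddles that height → 0 crossings.
H: no edge straddles that height → 0 crossings.
Only F has an odd count, so the point is inside F.

F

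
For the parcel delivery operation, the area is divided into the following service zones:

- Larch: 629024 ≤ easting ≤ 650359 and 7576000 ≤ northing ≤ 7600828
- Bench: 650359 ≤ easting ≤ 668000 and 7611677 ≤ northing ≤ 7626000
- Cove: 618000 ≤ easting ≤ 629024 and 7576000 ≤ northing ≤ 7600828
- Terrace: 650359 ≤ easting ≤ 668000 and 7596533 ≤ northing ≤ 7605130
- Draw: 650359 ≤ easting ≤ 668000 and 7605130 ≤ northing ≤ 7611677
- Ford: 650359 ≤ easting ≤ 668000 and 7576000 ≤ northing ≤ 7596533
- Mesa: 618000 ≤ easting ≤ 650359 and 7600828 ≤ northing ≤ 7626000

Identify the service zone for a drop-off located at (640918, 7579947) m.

Larch

The point has easting = 640918 and northing = 7579947.
Only Larch satisfies 629024 ≤ easting ≤ 650359 and 7576000 ≤ northing ≤ 7600828.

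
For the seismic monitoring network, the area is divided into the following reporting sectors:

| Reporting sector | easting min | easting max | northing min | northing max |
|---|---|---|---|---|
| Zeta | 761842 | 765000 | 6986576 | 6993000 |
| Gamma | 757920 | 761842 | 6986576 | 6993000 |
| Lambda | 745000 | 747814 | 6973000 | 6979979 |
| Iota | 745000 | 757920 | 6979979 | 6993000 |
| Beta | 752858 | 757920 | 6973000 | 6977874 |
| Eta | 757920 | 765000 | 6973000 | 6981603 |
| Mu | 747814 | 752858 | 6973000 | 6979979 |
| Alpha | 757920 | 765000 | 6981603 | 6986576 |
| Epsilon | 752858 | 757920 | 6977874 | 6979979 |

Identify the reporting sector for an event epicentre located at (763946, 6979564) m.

The point has easting = 763946 and northing = 6979564.
Only Eta satisfies 757920 ≤ easting ≤ 765000 and 6973000 ≤ northing ≤ 6981603.

Eta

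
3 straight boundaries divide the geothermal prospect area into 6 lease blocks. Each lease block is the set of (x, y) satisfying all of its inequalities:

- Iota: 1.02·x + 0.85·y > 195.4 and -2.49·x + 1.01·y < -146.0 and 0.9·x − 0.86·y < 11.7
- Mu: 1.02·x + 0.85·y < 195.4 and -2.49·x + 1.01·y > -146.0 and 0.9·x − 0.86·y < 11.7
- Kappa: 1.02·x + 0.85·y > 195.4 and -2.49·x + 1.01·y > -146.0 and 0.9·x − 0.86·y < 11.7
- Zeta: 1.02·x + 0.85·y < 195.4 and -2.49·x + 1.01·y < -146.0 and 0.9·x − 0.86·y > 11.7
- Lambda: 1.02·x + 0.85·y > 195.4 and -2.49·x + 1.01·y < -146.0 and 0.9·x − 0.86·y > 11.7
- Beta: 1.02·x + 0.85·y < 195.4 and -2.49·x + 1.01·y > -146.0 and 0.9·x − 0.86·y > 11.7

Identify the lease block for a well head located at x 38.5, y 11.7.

Beta

1.02·38.5 + 0.85·11.7 = 49.215, which is < 195.4
-2.49·38.5 + 1.01·11.7 = -84.048, which is > -146.0
0.9·38.5 − 0.86·11.7 = 24.588, which is > 11.7
This sign pattern matches Beta.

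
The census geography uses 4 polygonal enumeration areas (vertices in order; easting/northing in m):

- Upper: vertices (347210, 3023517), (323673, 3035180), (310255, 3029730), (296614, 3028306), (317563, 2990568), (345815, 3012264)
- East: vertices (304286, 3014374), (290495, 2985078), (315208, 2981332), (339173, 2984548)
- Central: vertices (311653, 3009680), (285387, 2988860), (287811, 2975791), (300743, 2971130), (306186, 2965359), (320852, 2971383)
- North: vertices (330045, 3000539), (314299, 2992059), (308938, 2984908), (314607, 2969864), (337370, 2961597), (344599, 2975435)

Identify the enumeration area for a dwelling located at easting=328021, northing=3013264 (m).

Upper

Cast a ray rightward from (328021, 3013264). For each polygon, the edges (by vertex number in listed order) whose endpoints lie on opposite sides of northing = 3013264, where each meets that height, and whether that is right or left of the point:
Upper: 4–5 at easting≈304964.1 (left), 6–1 at easting≈345939.0 (right) → 1 crossing.
East: 1–2 at easting≈303763.5 (left), 4–1 at easting≈305584.3 (left) → 0 crossings.
Central: no edge straddles that height → 0 crossings.
North: no edge straddles that height → 0 crossings.
Only Upper has an odd count, so the point is inside Upper.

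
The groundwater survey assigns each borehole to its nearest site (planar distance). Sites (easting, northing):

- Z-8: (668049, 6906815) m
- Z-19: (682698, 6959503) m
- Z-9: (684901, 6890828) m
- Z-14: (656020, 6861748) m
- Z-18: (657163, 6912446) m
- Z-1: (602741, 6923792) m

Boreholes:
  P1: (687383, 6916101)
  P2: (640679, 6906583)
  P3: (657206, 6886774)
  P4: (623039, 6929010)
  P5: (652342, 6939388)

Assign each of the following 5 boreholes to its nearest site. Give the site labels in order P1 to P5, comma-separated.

P1 → Z-8 (d²=460033352.00)
P2 → Z-18 (d²=306097025.00)
P3 → Z-8 (d²=519212330.00)
P4 → Z-1 (d²=439236328.00)
P5 → Z-18 (d²=749113405.00)

Z-8, Z-18, Z-8, Z-1, Z-18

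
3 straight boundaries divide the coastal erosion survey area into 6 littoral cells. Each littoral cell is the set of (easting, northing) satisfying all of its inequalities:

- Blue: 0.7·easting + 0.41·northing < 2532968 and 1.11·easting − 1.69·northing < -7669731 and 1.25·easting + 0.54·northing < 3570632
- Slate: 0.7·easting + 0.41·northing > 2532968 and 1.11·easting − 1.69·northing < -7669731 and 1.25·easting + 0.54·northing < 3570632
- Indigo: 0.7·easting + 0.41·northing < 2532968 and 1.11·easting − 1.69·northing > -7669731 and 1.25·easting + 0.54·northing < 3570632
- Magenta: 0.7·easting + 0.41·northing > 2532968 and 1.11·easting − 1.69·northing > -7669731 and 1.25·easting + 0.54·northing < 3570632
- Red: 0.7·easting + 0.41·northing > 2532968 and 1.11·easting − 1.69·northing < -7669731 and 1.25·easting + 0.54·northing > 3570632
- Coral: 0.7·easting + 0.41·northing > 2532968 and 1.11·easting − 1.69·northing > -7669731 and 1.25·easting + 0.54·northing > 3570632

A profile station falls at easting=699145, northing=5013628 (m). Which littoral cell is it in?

0.7·699145 + 0.41·5013628 = 2544988.980, which is > 2532968
1.11·699145 − 1.69·5013628 = -7696980.370, which is < -7669731
1.25·699145 + 0.54·5013628 = 3581290.370, which is > 3570632
This sign pattern matches Red.

Red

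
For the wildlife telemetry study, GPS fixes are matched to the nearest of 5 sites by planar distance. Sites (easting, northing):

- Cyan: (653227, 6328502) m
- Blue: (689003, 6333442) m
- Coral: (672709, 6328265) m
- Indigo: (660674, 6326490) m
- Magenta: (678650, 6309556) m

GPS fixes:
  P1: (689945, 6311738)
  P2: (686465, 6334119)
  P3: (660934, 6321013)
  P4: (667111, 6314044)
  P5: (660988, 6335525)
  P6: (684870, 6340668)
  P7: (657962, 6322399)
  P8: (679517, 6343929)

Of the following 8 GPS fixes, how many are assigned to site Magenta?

P1 → Magenta
P2 → Blue
P3 → Indigo
P4 → Magenta
P5 → Indigo
P6 → Blue
P7 → Indigo
P8 → Blue
2 of the 8 go to Magenta.

2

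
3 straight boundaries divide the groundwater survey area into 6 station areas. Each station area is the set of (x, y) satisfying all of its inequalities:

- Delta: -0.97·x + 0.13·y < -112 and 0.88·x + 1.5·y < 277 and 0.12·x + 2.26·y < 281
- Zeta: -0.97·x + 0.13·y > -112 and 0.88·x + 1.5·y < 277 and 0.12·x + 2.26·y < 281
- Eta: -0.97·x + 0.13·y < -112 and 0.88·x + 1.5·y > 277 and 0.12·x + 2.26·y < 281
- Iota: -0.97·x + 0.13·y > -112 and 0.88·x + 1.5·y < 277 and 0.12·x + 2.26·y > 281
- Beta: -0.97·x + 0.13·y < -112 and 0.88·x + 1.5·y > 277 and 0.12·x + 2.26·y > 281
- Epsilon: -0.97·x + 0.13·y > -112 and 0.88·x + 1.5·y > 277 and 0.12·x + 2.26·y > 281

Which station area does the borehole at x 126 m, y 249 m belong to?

Epsilon

-0.97·126 + 0.13·249 = -89.850, which is > -112
0.88·126 + 1.5·249 = 484.380, which is > 277
0.12·126 + 2.26·249 = 577.860, which is > 281
This sign pattern matches Epsilon.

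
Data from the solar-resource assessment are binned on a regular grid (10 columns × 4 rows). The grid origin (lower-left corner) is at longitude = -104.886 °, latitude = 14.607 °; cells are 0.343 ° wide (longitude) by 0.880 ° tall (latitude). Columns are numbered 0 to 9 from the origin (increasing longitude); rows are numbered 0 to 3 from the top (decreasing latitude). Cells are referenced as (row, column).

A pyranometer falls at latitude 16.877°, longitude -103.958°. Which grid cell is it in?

Column index: ⌊(-103.958 − -104.886) / 0.343⌋ = ⌊2.706⌋ = 2
Row offset from origin: ⌊(16.877 − 14.607) / 0.880⌋ = ⌊2.580⌋ = 2 → row 1 (counted from top)

(1, 2)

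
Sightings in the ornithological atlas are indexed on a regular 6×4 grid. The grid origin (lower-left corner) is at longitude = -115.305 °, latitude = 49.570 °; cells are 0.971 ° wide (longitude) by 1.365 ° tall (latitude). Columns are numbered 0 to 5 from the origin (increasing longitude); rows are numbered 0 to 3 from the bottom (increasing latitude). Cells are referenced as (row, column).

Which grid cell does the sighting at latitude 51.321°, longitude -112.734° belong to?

Column index: ⌊(-112.734 − -115.305) / 0.971⌋ = ⌊2.648⌋ = 2
Row offset from origin: ⌊(51.321 − 49.570) / 1.365⌋ = ⌊1.283⌋ = 1 → row 1

(1, 2)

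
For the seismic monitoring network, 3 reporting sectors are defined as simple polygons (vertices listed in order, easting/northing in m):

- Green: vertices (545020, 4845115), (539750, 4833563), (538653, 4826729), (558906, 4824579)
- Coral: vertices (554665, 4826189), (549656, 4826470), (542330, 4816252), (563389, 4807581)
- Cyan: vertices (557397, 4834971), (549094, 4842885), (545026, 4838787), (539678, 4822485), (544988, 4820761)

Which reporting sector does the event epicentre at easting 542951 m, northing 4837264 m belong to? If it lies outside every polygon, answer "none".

Green

Cast a ray rightward from (542951, 4837264). For each polygon, the edges (by vertex number in listed order) whose endpoints lie on opposite sides of northing = 4837264, where each meets that height, and whether that is right or left of the point:
Green: 1–2 at easting≈541438.4 (left), 4–1 at easting≈550328.7 (right) → 1 crossing.
Coral: no edge straddles that height → 0 crossings.
Cyan: 1–2 at easting≈554991.3 (right), 3–4 at easting≈544526.4 (right) → 2 crossings.
Only Green has an odd count, so the point is inside Green.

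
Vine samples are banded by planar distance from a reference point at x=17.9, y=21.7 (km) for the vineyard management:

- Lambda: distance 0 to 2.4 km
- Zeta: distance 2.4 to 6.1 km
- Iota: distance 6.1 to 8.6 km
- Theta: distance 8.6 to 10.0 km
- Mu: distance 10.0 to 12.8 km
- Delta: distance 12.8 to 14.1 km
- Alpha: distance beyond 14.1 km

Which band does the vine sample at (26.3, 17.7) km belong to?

Theta

Distance = √((26.3−17.9)² + (17.7−21.7)²) = √(70.560 + 16.000) = 9.304 km.
8.6 ≤ 9.304 < 10.0 → Theta.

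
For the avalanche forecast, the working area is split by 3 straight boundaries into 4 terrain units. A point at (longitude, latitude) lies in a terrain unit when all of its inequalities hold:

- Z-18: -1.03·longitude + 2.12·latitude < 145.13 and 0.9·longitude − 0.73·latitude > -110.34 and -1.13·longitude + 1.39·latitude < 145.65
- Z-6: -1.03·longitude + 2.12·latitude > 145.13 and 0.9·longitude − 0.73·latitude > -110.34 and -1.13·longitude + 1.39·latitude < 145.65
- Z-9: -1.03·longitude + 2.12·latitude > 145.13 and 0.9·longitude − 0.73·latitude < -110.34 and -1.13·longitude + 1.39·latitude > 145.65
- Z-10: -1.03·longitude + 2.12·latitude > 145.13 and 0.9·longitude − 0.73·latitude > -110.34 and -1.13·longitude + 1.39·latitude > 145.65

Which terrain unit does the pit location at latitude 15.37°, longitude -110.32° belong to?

-1.03·-110.32 + 2.12·15.37 = 146.214, which is > 145.13
0.9·-110.32 − 0.73·15.37 = -110.508, which is < -110.34
-1.13·-110.32 + 1.39·15.37 = 146.026, which is > 145.65
This sign pattern matches Z-9.

Z-9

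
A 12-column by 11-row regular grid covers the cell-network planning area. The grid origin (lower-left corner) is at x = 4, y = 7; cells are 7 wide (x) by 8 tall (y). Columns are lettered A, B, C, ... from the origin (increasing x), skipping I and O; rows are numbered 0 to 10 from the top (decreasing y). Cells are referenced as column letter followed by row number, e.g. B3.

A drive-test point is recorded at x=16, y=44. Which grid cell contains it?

B6

Column index: ⌊(16 − 4) / 7⌋ = ⌊1.714⌋ = 1 → column B
Row offset from origin: ⌊(44 − 7) / 8⌋ = ⌊4.625⌋ = 4 → row 6 (counted from top)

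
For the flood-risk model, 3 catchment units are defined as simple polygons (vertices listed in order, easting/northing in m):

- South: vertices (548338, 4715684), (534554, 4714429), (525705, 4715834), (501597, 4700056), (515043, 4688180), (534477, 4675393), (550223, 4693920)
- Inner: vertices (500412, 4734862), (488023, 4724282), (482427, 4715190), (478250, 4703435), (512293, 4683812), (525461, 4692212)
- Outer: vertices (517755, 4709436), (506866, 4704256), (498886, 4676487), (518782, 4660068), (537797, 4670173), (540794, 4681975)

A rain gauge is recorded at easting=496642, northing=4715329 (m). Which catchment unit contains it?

Cast a ray rightward from (496642, 4715329). For each polygon, the edges (by vertex number in listed order) whose endpoints lie on opposite sides of northing = 4715329, where each meets that height, and whether that is right or left of the point:
South: 1–2 at easting≈544438.9 (right), 2–3 at easting≈528885.6 (right), 3–4 at easting≈524933.4 (right), 7–1 at easting≈548368.7 (right) → 4 crossings.
Inner: 2–3 at easting≈482512.6 (left), 6–1 at easting≈511884.0 (right) → 1 crossing.
Outer: no edge straddles that height → 0 crossings.
Only Inner has an odd count, so the point is inside Inner.

Inner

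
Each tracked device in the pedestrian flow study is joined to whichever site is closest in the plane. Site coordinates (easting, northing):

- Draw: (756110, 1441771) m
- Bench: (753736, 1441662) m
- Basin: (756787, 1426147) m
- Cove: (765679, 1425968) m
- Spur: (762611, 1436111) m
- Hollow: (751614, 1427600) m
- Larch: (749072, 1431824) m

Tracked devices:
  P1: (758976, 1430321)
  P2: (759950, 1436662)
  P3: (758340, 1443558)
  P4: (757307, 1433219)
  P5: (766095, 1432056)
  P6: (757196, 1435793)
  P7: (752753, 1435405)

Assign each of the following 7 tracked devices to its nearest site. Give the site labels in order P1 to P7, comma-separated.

P1 → Basin (d²=22213997.00)
P2 → Spur (d²=7384522.00)
P3 → Draw (d²=8166269.00)
P4 → Spur (d²=36496080.00)
P5 → Spur (d²=28581281.00)
P6 → Spur (d²=29423349.00)
P7 → Larch (d²=26373322.00)

Basin, Spur, Draw, Spur, Spur, Spur, Larch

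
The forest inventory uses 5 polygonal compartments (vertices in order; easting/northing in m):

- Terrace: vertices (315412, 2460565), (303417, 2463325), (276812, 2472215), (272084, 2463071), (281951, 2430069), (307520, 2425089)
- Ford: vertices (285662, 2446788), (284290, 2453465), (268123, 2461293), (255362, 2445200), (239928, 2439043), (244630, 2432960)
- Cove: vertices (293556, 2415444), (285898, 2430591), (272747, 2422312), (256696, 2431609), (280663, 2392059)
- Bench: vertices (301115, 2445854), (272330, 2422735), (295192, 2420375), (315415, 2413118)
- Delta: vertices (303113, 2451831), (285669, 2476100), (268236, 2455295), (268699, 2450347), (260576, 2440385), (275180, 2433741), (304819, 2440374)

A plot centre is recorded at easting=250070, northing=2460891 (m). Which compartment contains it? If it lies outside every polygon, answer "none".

none

Cast a ray rightward from (250070, 2460891). For each polygon, the edges (by vertex number in listed order) whose endpoints lie on opposite sides of northing = 2460891, where each meets that height, and whether that is right or left of the point:
Terrace: 1–2 at easting≈313995.2 (right), 4–5 at easting≈272735.8 (right) → 2 crossings.
Ford: 2–3 at easting≈268953.2 (right), 3–4 at easting≈267804.2 (right) → 2 crossings.
Cove: no edge straddles that height → 0 crossings.
Bench: no edge straddles that height → 0 crossings.
Delta: 1–2 at easting≈296600.9 (right), 2–3 at easting≈272925.0 (right) → 2 crossings.
All counts are even, so the point lies outside every listed polygon.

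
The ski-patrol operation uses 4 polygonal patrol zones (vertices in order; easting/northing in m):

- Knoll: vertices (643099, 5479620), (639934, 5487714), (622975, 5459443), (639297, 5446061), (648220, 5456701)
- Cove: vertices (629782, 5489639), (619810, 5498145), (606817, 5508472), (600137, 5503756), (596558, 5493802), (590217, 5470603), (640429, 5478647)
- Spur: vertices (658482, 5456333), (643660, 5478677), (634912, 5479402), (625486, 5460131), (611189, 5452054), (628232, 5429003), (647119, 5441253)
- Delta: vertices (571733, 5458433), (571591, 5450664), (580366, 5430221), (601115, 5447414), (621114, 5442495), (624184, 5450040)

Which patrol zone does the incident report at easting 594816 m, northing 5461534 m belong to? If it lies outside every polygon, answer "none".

Cast a ray rightward from (594816, 5461534). For each polygon, the edges (by vertex number in listed order) whose endpoints lie on opposite sides of northing = 5461534, where each meets that height, and whether that is right or left of the point:
Knoll: 2–3 at easting≈624229.3 (right), 5–1 at easting≈647140.1 (right) → 2 crossings.
Cove: no edge straddles that height → 0 crossings.
Spur: 1–2 at easting≈655031.9 (right), 3–4 at easting≈626172.2 (right) → 2 crossings.
Delta: no edge straddles that height → 0 crossings.
All counts are even, so the point lies outside every listed polygon.

none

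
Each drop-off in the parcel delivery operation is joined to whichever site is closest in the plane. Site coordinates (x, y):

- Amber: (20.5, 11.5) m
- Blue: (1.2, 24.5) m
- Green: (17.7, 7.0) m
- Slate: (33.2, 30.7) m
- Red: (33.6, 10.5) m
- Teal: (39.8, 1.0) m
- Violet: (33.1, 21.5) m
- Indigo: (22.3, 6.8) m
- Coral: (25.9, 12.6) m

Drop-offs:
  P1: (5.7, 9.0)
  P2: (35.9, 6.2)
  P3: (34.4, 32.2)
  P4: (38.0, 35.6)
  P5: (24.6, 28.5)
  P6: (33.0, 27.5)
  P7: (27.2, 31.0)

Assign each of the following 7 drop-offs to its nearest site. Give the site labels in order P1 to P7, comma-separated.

Green, Red, Slate, Slate, Slate, Slate, Slate

P1 → Green (d²=148.00)
P2 → Red (d²=23.78)
P3 → Slate (d²=3.69)
P4 → Slate (d²=47.05)
P5 → Slate (d²=78.80)
P6 → Slate (d²=10.28)
P7 → Slate (d²=36.09)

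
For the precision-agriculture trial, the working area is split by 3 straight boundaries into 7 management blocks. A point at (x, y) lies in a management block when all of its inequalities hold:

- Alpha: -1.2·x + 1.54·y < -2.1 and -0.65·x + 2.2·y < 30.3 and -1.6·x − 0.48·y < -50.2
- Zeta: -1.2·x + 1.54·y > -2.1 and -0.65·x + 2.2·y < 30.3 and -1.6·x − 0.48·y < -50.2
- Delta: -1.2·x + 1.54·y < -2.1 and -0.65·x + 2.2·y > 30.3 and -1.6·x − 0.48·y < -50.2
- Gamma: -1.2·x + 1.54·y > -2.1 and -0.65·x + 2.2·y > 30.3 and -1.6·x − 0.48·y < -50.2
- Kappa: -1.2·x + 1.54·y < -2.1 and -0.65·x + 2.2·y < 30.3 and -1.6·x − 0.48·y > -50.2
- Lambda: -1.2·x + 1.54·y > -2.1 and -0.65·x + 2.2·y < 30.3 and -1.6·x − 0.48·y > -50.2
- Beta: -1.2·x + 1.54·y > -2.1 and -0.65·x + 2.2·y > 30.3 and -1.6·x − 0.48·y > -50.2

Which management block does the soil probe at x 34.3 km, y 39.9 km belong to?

Gamma

-1.2·34.3 + 1.54·39.9 = 20.286, which is > -2.1
-0.65·34.3 + 2.2·39.9 = 65.485, which is > 30.3
-1.6·34.3 − 0.48·39.9 = -74.032, which is < -50.2
This sign pattern matches Gamma.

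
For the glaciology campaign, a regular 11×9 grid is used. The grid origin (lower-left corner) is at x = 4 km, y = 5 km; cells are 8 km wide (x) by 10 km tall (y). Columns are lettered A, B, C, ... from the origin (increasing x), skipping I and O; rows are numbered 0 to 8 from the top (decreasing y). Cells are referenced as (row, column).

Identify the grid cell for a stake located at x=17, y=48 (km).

(4, B)

Column index: ⌊(17 − 4) / 8⌋ = ⌊1.625⌋ = 1 → column B
Row offset from origin: ⌊(48 − 5) / 10⌋ = ⌊4.300⌋ = 4 → row 4 (counted from top)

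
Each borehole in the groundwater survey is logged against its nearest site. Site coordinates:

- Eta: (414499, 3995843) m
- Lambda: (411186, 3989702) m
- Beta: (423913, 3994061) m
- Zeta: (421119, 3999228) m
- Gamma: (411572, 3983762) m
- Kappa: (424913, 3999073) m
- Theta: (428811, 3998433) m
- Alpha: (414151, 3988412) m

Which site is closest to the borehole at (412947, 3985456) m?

Gamma

Squared distances to each site:
Eta: 110298473.000; Lambda: 21129637.000; Beta: 194299181.000; Zeta: 256449568.000; Gamma: 4760261.000; Kappa: 328607845.000; Theta: 420069025.000; Alpha: 10187552.000.
Minimum at Gamma.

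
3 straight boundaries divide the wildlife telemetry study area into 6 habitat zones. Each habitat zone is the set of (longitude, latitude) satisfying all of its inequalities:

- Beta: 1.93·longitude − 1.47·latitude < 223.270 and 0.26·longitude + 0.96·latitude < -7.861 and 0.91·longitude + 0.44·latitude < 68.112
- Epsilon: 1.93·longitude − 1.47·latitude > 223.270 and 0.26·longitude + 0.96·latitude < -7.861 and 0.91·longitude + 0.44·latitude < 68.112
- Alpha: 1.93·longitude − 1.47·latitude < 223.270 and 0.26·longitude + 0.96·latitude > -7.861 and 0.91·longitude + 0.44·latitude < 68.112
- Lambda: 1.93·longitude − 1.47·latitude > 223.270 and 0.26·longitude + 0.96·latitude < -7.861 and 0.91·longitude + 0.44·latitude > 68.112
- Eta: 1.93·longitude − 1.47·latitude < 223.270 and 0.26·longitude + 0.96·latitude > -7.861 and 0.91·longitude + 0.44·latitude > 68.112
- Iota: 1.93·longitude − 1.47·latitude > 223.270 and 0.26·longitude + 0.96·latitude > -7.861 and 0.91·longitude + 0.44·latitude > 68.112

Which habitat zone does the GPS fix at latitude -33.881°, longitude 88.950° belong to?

1.93·88.950 − 1.47·-33.881 = 221.479, which is < 223.270
0.26·88.950 + 0.96·-33.881 = -9.399, which is < -7.861
0.91·88.950 + 0.44·-33.881 = 66.037, which is < 68.112
This sign pattern matches Beta.

Beta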